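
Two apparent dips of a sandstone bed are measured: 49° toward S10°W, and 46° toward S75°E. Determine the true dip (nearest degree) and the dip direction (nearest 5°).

true dip 56°, dip direction 150°

Each apparent-dip line lies in the plane. As unit vectors (x east, y north, z up), v₁ plunges 49°→S10°W and v₂ plunges 46°→S75°E.
Cross product v₁ × v₂ gives the pole to the plane: n ∝ (0.329, -0.588, 0.454).
tan δ = √(n_x²+n_y²)/n_z = 0.674/0.454, so δ = 56.0°.
Dip direction = azimuth of (n_x, n_y) = atan2(0.329, -0.588) = 151°.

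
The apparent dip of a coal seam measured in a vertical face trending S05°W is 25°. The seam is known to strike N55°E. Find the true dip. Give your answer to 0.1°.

31.3°

β = acute angle between strike N55°E and section S05°W = 50°.
tan δ = tan α / sin β = tan 25° / sin 50° = 0.4663 / 0.7660 = 0.6087
true dip = arctan 0.6087 = 31.33°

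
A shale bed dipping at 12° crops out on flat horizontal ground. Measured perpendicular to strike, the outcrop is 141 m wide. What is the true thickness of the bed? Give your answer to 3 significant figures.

29.3 m

True thickness t = w · sin(dip) = 141 × sin 12°
t = 141 × 0.2079 = 29.316 m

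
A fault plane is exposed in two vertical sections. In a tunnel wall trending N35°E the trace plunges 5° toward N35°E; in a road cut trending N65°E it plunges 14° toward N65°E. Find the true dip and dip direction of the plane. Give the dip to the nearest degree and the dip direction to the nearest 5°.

true dip 20°, dip direction 110°

Represent each trace as a vector plunging at its apparent dip toward its trend (east-north-up frame): v₁ = (0.571, 0.816, -0.087), v₂ = (0.879, 0.410, -0.242).
Cross product v₁ × v₂ gives the pole to the plane: n ∝ (0.162, -0.062, 0.483).
tan δ = √(n_x²+n_y²)/n_z = 0.173/0.483, so δ = 19.7°.
Dip direction = atan2(0.162, -0.062) = 111° (azimuth of n's horizontal projection).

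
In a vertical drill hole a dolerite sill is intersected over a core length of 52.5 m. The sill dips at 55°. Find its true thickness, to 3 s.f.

True thickness t = h · cos(dip) = 52.5 × cos 55°
t = 52.5 × 0.5736 = 30.113 m

30.1 m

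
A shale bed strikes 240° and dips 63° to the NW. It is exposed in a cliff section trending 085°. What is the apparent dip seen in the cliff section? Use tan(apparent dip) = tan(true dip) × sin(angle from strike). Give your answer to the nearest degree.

The strike is 240° and the section trends 085°; the acute angle between them is β = 25°.
tan(apparent dip) = tan 63° · sin 25° = 0.8294
apparent dip = arctan 0.8294 = 39.67°

40°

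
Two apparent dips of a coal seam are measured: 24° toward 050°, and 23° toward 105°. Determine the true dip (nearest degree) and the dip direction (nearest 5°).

Represent each trace as a vector plunging at its apparent dip toward its trend (east-north-up frame): v₁ = (0.700, 0.587, -0.407), v₂ = (0.889, -0.238, -0.391).
The plane normal is n = v₁ × v₂ ∝ (0.326, 0.088, 0.689).
True dip = arccos(n_z / |n|) = arccos(0.8977) = 26.1°.
Dip direction = azimuth of (n_x, n_y) = atan2(0.326, 0.088) = 75°.

true dip 26°, dip direction 075°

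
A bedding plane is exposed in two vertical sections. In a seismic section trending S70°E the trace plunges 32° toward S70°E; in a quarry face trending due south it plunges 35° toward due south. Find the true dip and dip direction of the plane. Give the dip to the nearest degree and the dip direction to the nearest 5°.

The two traces are lines in the plane: v₁ = (sin 110°·cos 32°, cos 110°·cos 32°, −sin 32°), v₂ = (sin 180°·cos 35°, cos 180°·cos 35°, −sin 35°).
Cross product v₁ × v₂ gives the pole to the plane: n ∝ (0.268, -0.457, 0.653).
True dip = arccos(n_z / |n|) = arccos(0.7765) = 39.1°.
Dip direction = atan2(0.268, -0.457) = 150° (azimuth of n's horizontal projection).

true dip 39°, dip direction 150°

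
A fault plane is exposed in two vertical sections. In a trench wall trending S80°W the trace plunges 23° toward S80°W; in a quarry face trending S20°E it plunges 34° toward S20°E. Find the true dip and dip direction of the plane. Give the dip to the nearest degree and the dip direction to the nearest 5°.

Each apparent-dip line lies in the plane. As unit vectors (x east, y north, z up), v₁ plunges 23°→S80°W and v₂ plunges 34°→S20°E.
Cross product v₁ × v₂ gives the pole to the plane: n ∝ (-0.215, -0.618, 0.752).
Dip δ = arctan(|n_h|/n_z) = arctan(0.654/0.752) = 41.0°.
The horizontal component of n points toward azimuth atan2(n_x, n_y) = 199°, the dip direction.

true dip 41°, dip direction 200°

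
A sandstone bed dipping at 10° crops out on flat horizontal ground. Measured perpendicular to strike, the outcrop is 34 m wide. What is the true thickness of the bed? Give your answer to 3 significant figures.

5.90 m

True thickness t = w · sin(dip) = 34 × sin 10°
t = 34 × 0.1736 = 5.904 m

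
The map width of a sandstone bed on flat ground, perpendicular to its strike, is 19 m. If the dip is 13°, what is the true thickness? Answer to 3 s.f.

True thickness t = w · sin(dip) = 19 × sin 13°
t = 19 × 0.2250 = 4.274 m

4.27 m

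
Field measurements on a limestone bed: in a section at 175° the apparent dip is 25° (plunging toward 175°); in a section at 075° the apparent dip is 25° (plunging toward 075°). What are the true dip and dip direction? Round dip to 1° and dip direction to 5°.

true dip 36°, dip direction 125°

Each apparent-dip line lies in the plane. As unit vectors (x east, y north, z up), v₁ plunges 25°→175° and v₂ plunges 25°→075°.
n = v₁ × v₂ = (0.481, -0.337, 0.809) (taken with n_z > 0).
True dip = arccos(n_z / |n|) = arccos(0.8094) = 36.0°.
Dip direction = atan2(0.481, -0.337) = 125° (azimuth of n's horizontal projection).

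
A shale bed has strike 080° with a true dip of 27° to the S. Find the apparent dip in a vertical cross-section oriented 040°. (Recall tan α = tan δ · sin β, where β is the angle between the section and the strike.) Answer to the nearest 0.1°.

18.1°

Angle between strike (080°) and section (040°): β = 40°.
tan(apparent dip) = tan 27° · sin 40° = 0.3275
apparent dip = arctan 0.3275 = 18.13°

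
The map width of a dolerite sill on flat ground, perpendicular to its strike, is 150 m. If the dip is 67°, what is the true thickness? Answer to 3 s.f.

138 m

True thickness t = w · sin(dip) = 150 × sin 67°
t = 150 × 0.9205 = 138.076 m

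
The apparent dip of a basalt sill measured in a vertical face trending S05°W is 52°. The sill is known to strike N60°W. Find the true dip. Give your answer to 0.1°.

The section is 65° from the strike.
tan(true dip) = tan 52° / sin 65° = 1.4123
δ = arctan(1.4123) = 54.70°

54.7°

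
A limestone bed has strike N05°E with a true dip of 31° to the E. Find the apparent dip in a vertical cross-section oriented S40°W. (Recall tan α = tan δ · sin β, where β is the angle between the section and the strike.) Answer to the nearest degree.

19°

The section lies 35° from the strike.
tan(apparent dip) = tan 31° · sin 35° = 0.3446
α = arctan(0.3446) = 19.02°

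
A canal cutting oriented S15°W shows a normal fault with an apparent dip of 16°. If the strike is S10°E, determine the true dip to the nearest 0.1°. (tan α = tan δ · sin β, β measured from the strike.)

The section is 25° from the strike.
tan δ = tan α / sin β = tan 16° / sin 25° = 0.2867 / 0.4226 = 0.6785
true dip = arctan 0.6785 = 34.16°

34.2°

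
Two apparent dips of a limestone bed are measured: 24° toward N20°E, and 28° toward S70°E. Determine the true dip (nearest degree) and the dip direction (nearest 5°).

true dip 35°, dip direction 070°

Represent each trace as a vector plunging at its apparent dip toward its trend (east-north-up frame): v₁ = (0.312, 0.858, -0.407), v₂ = (0.830, -0.302, -0.469).
Cross product v₁ × v₂ gives the pole to the plane: n ∝ (0.526, 0.191, 0.807).
True dip = arccos(n_z / |n|) = arccos(0.8217) = 34.7°.
The horizontal component of n points toward azimuth atan2(n_x, n_y) = 70°, the dip direction.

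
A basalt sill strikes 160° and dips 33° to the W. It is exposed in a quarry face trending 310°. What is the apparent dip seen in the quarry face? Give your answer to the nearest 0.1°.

18.0°

The section lies 30° from the strike.
tan α = tan 33° × sin 30° = 0.6494 × 0.5000 = 0.3247
apparent dip = arctan 0.3247 = 17.99°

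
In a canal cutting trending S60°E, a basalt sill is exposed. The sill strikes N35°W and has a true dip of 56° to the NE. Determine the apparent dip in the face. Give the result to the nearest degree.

32°

The strike is N35°W and the section trends S60°E; the acute angle between them is β = 25°.
tan α = tan 56° × sin 25° = 1.4826 × 0.4226 = 0.6266
apparent dip = arctan 0.6266 = 32.07°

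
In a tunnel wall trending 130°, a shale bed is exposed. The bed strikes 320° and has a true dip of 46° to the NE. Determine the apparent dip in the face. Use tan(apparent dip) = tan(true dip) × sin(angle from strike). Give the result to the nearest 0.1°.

The section lies 10° from the strike.
tan α = tan 46° × sin 10° = 1.0355 × 0.1736 = 0.1798
α = arctan(0.1798) = 10.19°

10.2°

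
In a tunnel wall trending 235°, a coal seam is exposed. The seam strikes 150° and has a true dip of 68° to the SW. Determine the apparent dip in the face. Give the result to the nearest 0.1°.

67.9°

The section lies 85° from the strike.
tan(apparent dip) = tan 68° · sin 85° = 2.4657
apparent dip = arctan 2.4657 = 67.92°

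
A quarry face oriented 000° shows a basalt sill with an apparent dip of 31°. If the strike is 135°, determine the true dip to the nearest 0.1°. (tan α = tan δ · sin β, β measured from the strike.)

40.4°

β = acute angle between strike 135° and section 000° = 45°.
tan δ = tan α / sin β = tan 31° / sin 45° = 0.6009 / 0.7071 = 0.8497
true dip = arctan 0.8497 = 40.36°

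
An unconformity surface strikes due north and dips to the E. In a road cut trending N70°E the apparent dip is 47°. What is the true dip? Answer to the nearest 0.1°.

48.8°

β = acute angle between strike due north and section N70°E = 70°.
tan δ = tan α / sin β = tan 47° / sin 70° = 1.0724 / 0.9397 = 1.1412
δ = arctan(1.1412) = 48.77°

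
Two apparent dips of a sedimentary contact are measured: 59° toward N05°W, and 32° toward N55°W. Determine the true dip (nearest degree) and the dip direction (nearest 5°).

true dip 60°, dip direction 015°

Represent each trace as a vector plunging at its apparent dip toward its trend (east-north-up frame): v₁ = (-0.045, 0.513, -0.857), v₂ = (-0.695, 0.486, -0.530).
Cross product v₁ × v₂ gives the pole to the plane: n ∝ (0.145, 0.572, 0.335).
True dip = arccos(n_z / |n|) = arccos(0.4934) = 60.4°.
Dip direction = azimuth of (n_x, n_y) = atan2(0.145, 0.572) = 14°.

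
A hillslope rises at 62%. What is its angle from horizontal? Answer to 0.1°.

tan θ = 62/100 = 0.6200
θ = arctan(0.6200) = 31.80°

31.8°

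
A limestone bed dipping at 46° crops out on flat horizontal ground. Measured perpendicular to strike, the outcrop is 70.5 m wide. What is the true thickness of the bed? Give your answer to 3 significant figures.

50.7 m

True thickness t = w · sin(dip) = 70.5 × sin 46°
t = 70.5 × 0.7193 = 50.713 m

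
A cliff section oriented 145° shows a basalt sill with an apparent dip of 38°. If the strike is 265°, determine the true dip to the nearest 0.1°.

42.1°

The section is 60° from the strike.
tan(true dip) = tan 38° / sin 60° = 0.9022
true dip = arctan 0.9022 = 42.06°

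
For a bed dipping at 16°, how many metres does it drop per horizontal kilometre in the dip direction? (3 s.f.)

287 m

drop per km = 1000 × tan 16° = 1000 × 0.2867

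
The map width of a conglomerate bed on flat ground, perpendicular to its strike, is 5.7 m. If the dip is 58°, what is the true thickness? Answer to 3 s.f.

4.83 m

True thickness t = w · sin(dip) = 5.7 × sin 58°
t = 5.7 × 0.8480 = 4.834 m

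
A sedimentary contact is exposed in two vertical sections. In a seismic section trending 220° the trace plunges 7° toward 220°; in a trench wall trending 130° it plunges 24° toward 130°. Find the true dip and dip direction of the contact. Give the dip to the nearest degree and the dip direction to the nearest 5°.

true dip 25°, dip direction 145°

Represent each trace as a vector plunging at its apparent dip toward its trend (east-north-up frame): v₁ = (-0.638, -0.760, -0.122), v₂ = (0.700, -0.587, -0.407).
Cross product v₁ × v₂ gives the pole to the plane: n ∝ (0.238, -0.345, 0.907).
True dip = arccos(n_z / |n|) = arccos(0.9079) = 24.8°.
Dip direction = atan2(0.238, -0.345) = 145° (azimuth of n's horizontal projection).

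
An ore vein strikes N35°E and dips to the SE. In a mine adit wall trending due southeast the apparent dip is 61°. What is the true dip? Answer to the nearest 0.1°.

61.4°

β = acute angle between strike N35°E and section due southeast = 80°.
tan δ = tan α / sin β = tan 61° / sin 80° = 1.8040 / 0.9848 = 1.8319
δ = arctan(1.8319) = 61.37°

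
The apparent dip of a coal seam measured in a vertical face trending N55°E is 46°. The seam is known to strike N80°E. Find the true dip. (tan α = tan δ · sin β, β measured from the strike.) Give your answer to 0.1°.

The section is 25° from the strike.
tan(true dip) = tan 46° / sin 25° = 2.4503
δ = arctan(2.4503) = 67.80°

67.8°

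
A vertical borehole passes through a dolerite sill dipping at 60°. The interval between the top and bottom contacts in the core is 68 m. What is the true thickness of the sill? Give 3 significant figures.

34.0 m

True thickness t = h · cos(dip) = 68 × cos 60°
t = 68 × 0.5000 = 34.000 m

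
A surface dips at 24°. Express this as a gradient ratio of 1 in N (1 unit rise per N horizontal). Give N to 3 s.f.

1 in 2.25

1 : N means tan θ = 1/N, so N = 1/tan 24° = 1/0.4452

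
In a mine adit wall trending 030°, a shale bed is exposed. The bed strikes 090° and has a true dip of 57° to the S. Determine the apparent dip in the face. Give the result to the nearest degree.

The strike is 090° and the section trends 030°; the acute angle between them is β = 60°.
tan(apparent dip) = tan 57° · sin 60° = 1.3336
α = arctan(1.3336) = 53.13°

53°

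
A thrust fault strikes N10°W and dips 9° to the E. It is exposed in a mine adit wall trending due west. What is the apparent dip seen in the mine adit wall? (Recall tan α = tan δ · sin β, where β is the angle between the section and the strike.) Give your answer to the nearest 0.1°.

8.9°

The strike is N10°W and the section trends due west; the acute angle between them is β = 80°.
tan(apparent dip) = tan 9° · sin 80° = 0.1560
α = arctan(0.1560) = 8.87°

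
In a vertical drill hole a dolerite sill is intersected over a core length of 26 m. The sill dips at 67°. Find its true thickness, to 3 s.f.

10.2 m

True thickness t = h · cos(dip) = 26 × cos 67°
t = 26 × 0.3907 = 10.159 m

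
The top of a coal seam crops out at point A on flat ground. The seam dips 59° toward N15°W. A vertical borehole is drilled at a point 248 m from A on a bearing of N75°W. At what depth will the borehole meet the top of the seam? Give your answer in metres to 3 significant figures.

The hole lies 60° from the dip direction, so the down-dip offset is 248 × cos 60° = 124.00 m.
Depth = down-dip offset × tan(dip) = 124.00 × tan 59° = 124.00 × 1.6643
Depth = 206.37 m

206 m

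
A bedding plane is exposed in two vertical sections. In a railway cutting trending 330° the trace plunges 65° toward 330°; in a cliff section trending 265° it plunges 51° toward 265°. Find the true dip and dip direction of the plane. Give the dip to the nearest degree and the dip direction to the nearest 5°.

true dip 65°, dip direction 320°

Each apparent-dip line lies in the plane. As unit vectors (x east, y north, z up), v₁ plunges 65°→330° and v₂ plunges 51°→265°.
n = v₁ × v₂ = (-0.334, 0.404, 0.241) (taken with n_z > 0).
tan δ = √(n_x²+n_y²)/n_z = 0.524/0.241, so δ = 65.3°.
Dip direction = azimuth of (n_x, n_y) = atan2(-0.334, 0.404) = 320°.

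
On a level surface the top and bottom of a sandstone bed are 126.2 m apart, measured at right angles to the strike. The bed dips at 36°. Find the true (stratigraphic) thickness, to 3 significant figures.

74.2 m

True thickness t = w · sin(dip) = 126.2 × sin 36°
t = 126.2 × 0.5878 = 74.178 m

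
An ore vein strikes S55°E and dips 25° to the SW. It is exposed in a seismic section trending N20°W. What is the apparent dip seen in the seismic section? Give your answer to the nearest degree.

The section lies 35° from the strike.
tan(apparent dip) = tan 25° · sin 35° = 0.2675
apparent dip = arctan 0.2675 = 14.97°

15°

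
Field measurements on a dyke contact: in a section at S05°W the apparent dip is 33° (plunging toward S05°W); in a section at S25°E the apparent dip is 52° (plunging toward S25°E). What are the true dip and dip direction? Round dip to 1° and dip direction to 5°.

true dip 58°, dip direction 120°

The two traces are lines in the plane: v₁ = (sin 185°·cos 33°, cos 185°·cos 33°, −sin 33°), v₂ = (sin 155°·cos 52°, cos 155°·cos 52°, −sin 52°).
The plane normal is n = v₁ × v₂ ∝ (0.354, -0.199, 0.258).
tan δ = √(n_x²+n_y²)/n_z = 0.407/0.258, so δ = 57.6°.
Dip direction = atan2(0.354, -0.199) = 119° (azimuth of n's horizontal projection).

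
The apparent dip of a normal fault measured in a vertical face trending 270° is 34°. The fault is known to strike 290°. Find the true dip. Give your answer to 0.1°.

β = acute angle between strike 290° and section 270° = 20°.
tan δ = tan α / sin β = tan 34° / sin 20° = 0.6745 / 0.3420 = 1.9721
δ = arctan(1.9721) = 63.11°

63.1°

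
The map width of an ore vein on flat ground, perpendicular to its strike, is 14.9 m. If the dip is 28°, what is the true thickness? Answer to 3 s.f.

7.00 m

True thickness t = w · sin(dip) = 14.9 × sin 28°
t = 14.9 × 0.4695 = 6.995 m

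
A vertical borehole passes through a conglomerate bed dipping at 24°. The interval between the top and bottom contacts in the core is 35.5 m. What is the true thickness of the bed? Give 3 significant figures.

32.4 m

True thickness t = h · cos(dip) = 35.5 × cos 24°
t = 35.5 × 0.9135 = 32.431 m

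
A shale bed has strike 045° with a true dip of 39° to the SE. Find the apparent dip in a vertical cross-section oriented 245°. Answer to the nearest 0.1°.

15.5°

Angle between strike (045°) and section (245°): β = 20°.
tan(apparent dip) = tan 39° · sin 20° = 0.2770
α = arctan(0.2770) = 15.48°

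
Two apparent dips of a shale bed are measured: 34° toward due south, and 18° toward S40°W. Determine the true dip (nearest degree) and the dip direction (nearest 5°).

true dip 36°, dip direction 155°

Represent each trace as a vector plunging at its apparent dip toward its trend (east-north-up frame): v₁ = (0.000, -0.829, -0.559), v₂ = (-0.611, -0.729, -0.309).
Cross product v₁ × v₂ gives the pole to the plane: n ∝ (0.151, -0.342, 0.507).
True dip = arccos(n_z / |n|) = arccos(0.8048) = 36.4°.
Dip direction = azimuth of (n_x, n_y) = atan2(0.151, -0.342) = 156°.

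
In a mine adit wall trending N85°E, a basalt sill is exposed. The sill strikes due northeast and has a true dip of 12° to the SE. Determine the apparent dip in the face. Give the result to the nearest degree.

The section lies 40° from the strike.
tan(apparent dip) = tan 12° · sin 40° = 0.1366
α = arctan(0.1366) = 7.78°

8°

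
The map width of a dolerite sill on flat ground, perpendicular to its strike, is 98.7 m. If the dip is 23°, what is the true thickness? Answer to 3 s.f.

38.6 m

True thickness t = w · sin(dip) = 98.7 × sin 23°
t = 98.7 × 0.3907 = 38.565 m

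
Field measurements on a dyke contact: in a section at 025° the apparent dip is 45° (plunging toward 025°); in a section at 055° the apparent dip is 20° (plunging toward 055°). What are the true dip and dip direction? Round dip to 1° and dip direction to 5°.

true dip 55°, dip direction 340°

Represent each trace as a vector plunging at its apparent dip toward its trend (east-north-up frame): v₁ = (0.299, 0.641, -0.707), v₂ = (0.770, 0.539, -0.342).
The plane normal is n = v₁ × v₂ ∝ (-0.162, 0.442, 0.332).
True dip = arccos(n_z / |n|) = arccos(0.5766) = 54.8°.
Dip direction = atan2(-0.162, 0.442) = 340° (azimuth of n's horizontal projection).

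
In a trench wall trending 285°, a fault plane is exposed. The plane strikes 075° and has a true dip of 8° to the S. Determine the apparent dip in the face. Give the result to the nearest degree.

4°

The section lies 30° from the strike.
tan(apparent dip) = tan 8° · sin 30° = 0.0703
apparent dip = arctan 0.0703 = 4.02°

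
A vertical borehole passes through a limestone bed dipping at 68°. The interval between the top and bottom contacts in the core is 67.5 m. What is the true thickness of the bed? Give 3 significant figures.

25.3 m

True thickness t = h · cos(dip) = 67.5 × cos 68°
t = 67.5 × 0.3746 = 25.286 m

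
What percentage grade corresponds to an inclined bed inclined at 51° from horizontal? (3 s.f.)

grade % = 100 × tan 51° = 100 × 1.2349

123%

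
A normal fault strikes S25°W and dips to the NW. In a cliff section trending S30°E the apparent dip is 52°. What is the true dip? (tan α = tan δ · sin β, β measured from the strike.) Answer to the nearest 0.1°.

57.4°

The section is 55° from the strike.
tan δ = tan α / sin β = tan 52° / sin 55° = 1.2799 / 0.8192 = 1.5625
true dip = arctan 1.5625 = 57.38°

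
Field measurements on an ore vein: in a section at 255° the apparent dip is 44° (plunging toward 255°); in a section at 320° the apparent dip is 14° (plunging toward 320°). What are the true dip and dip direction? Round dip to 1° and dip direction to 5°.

The two traces are lines in the plane: v₁ = (sin 255°·cos 44°, cos 255°·cos 44°, −sin 44°), v₂ = (sin 320°·cos 14°, cos 320°·cos 14°, −sin 14°).
Cross product v₁ × v₂ gives the pole to the plane: n ∝ (-0.561, -0.265, 0.633).
tan δ = √(n_x²+n_y²)/n_z = 0.621/0.633, so δ = 44.5°.
Dip direction = atan2(-0.561, -0.265) = 245° (azimuth of n's horizontal projection).

true dip 44°, dip direction 245°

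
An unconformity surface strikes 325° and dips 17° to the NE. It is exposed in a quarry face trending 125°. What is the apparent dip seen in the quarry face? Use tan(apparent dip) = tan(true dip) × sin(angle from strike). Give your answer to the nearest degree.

The strike is 325° and the section trends 125°; the acute angle between them is β = 20°.
tan α = tan 17° × sin 20° = 0.3057 × 0.3420 = 0.1046
apparent dip = arctan 0.1046 = 5.97°

6°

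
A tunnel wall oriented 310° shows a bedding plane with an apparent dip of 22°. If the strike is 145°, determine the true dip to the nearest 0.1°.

57.4°

β = acute angle between strike 145° and section 310° = 15°.
tan(true dip) = tan 22° / sin 15° = 1.5610
δ = arctan(1.5610) = 57.36°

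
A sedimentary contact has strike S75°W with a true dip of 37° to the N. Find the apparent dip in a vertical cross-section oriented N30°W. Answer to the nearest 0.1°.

36.1°

The section lies 75° from the strike.
tan α = tan 37° × sin 75° = 0.7536 × 0.9659 = 0.7279
α = arctan(0.7279) = 36.05°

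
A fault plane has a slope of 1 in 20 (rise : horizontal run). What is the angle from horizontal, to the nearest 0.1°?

tan θ = 1/20 = 0.0500
θ = arctan(0.0500) = 2.86°

2.9°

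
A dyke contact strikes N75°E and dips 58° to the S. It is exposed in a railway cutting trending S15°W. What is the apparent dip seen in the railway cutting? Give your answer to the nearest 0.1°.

54.2°

The strike is N75°E and the section trends S15°W; the acute angle between them is β = 60°.
tan α = tan 58° × sin 60° = 1.6003 × 0.8660 = 1.3859
α = arctan(1.3859) = 54.19°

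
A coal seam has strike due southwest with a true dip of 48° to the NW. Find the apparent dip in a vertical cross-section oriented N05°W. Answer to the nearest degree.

40°

The section lies 50° from the strike.
tan(apparent dip) = tan 48° · sin 50° = 0.8508
apparent dip = arctan 0.8508 = 40.39°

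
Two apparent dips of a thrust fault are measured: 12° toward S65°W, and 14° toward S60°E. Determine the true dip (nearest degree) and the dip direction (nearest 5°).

The two traces are lines in the plane: v₁ = (sin 245°·cos 12°, cos 245°·cos 12°, −sin 12°), v₂ = (sin 120°·cos 14°, cos 120°·cos 14°, −sin 14°).
The plane normal is n = v₁ × v₂ ∝ (-0.001, -0.389, 0.777).
True dip = arccos(n_z / |n|) = arccos(0.8942) = 26.6°.
Dip direction = azimuth of (n_x, n_y) = atan2(-0.001, -0.389) = 180°.

true dip 27°, dip direction 180°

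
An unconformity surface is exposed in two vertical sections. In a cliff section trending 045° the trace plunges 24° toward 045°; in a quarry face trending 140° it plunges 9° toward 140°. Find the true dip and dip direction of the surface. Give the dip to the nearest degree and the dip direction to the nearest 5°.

true dip 26°, dip direction 070°

Each apparent-dip line lies in the plane. As unit vectors (x east, y north, z up), v₁ plunges 24°→045° and v₂ plunges 9°→140°.
n = v₁ × v₂ = (0.409, 0.157, 0.899) (taken with n_z > 0).
tan δ = √(n_x²+n_y²)/n_z = 0.438/0.899, so δ = 26.0°.
The horizontal component of n points toward azimuth atan2(n_x, n_y) = 69°, the dip direction.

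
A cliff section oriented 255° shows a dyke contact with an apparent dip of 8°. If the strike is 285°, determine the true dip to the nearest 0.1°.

The section is 30° from the strike.
tan δ = tan α / sin β = tan 8° / sin 30° = 0.1405 / 0.5000 = 0.2811
δ = arctan(0.2811) = 15.70°

15.7°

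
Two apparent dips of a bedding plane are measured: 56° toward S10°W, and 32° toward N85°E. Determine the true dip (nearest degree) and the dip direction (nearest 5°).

Represent each trace as a vector plunging at its apparent dip toward its trend (east-north-up frame): v₁ = (-0.097, -0.551, -0.829), v₂ = (0.845, 0.074, -0.530).
The plane normal is n = v₁ × v₂ ∝ (0.353, -0.752, 0.458).
tan δ = √(n_x²+n_y²)/n_z = 0.831/0.458, so δ = 61.1°.
The horizontal component of n points toward azimuth atan2(n_x, n_y) = 155°, the dip direction.

true dip 61°, dip direction 155°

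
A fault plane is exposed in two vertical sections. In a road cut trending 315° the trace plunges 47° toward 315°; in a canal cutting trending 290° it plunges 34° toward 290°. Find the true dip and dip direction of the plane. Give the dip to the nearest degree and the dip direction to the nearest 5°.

true dip 52°, dip direction 350°

Each apparent-dip line lies in the plane. As unit vectors (x east, y north, z up), v₁ plunges 47°→315° and v₂ plunges 34°→290°.
n = v₁ × v₂ = (-0.062, 0.300, 0.239) (taken with n_z > 0).
Dip δ = arctan(|n_h|/n_z) = arctan(0.306/0.239) = 52.1°.
Dip direction = atan2(-0.062, 0.300) = 348° (azimuth of n's horizontal projection).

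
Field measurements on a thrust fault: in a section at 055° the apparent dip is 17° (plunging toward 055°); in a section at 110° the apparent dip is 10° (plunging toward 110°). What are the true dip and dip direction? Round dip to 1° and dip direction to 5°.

true dip 17°, dip direction 055°

The two traces are lines in the plane: v₁ = (sin 55°·cos 17°, cos 55°·cos 17°, −sin 17°), v₂ = (sin 110°·cos 10°, cos 110°·cos 10°, −sin 10°).
Cross product v₁ × v₂ gives the pole to the plane: n ∝ (0.194, 0.135, 0.771).
Dip δ = arctan(|n_h|/n_z) = arctan(0.236/0.771) = 17.0°.
Dip direction = atan2(0.194, 0.135) = 55° (azimuth of n's horizontal projection).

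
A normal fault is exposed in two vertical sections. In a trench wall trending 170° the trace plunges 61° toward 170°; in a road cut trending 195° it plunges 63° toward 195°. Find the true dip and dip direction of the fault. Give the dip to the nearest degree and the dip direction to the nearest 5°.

The two traces are lines in the plane: v₁ = (sin 170°·cos 61°, cos 170°·cos 61°, −sin 61°), v₂ = (sin 195°·cos 63°, cos 195°·cos 63°, −sin 63°).
The plane normal is n = v₁ × v₂ ∝ (-0.042, -0.178, 0.093).
Dip δ = arctan(|n_h|/n_z) = arctan(0.183/0.093) = 63.0°.
The horizontal component of n points toward azimuth atan2(n_x, n_y) = 193°, the dip direction.

true dip 63°, dip direction 195°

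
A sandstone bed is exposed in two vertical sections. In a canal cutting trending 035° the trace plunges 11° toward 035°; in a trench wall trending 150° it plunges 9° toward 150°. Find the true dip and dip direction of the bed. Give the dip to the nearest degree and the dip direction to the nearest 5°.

true dip 18°, dip direction 090°

Each apparent-dip line lies in the plane. As unit vectors (x east, y north, z up), v₁ plunges 11°→035° and v₂ plunges 9°→150°.
The plane normal is n = v₁ × v₂ ∝ (0.289, 0.006, 0.879).
True dip = arccos(n_z / |n|) = arccos(0.9499) = 18.2°.
The horizontal component of n points toward azimuth atan2(n_x, n_y) = 89°, the dip direction.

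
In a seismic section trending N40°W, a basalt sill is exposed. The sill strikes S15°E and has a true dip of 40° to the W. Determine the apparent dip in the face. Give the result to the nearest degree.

20°

The section lies 25° from the strike.
tan α = tan 40° × sin 25° = 0.8391 × 0.4226 = 0.3546
α = arctan(0.3546) = 19.53°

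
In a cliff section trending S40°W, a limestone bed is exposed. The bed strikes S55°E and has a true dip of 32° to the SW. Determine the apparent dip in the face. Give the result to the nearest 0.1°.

31.9°

The strike is S55°E and the section trends S40°W; the acute angle between them is β = 85°.
tan(apparent dip) = tan 32° · sin 85° = 0.6225
α = arctan(0.6225) = 31.90°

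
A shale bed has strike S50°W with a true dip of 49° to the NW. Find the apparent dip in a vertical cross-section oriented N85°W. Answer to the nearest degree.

39°

The strike is S50°W and the section trends N85°W; the acute angle between them is β = 45°.
tan α = tan 49° × sin 45° = 1.1504 × 0.7071 = 0.8134
apparent dip = arctan 0.8134 = 39.13°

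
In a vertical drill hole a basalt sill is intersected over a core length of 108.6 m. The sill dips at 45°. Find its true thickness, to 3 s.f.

76.8 m

True thickness t = h · cos(dip) = 108.6 × cos 45°
t = 108.6 × 0.7071 = 76.792 m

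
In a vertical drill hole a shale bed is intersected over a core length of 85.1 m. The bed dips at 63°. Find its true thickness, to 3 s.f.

True thickness t = h · cos(dip) = 85.1 × cos 63°
t = 85.1 × 0.4540 = 38.635 m

38.6 m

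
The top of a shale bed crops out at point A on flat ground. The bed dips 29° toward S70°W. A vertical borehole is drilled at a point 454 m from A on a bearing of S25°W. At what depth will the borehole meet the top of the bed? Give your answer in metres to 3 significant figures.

178 m

The hole lies 45° from the dip direction, so the down-dip offset is 454 × cos 45° = 321.03 m.
Depth = down-dip offset × tan(dip) = 321.03 × tan 29° = 321.03 × 0.5543
Depth = 177.95 m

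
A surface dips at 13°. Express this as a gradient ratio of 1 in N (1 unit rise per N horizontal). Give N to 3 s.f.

1 in 4.33

1 : N means tan θ = 1/N, so N = 1/tan 13° = 1/0.2309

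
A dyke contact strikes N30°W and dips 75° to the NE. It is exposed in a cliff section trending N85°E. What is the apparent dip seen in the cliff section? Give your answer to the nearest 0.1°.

73.5°

The strike is N30°W and the section trends N85°E; the acute angle between them is β = 65°.
tan α = tan 75° × sin 65° = 3.7321 × 0.9063 = 3.3824
apparent dip = arctan 3.3824 = 73.53°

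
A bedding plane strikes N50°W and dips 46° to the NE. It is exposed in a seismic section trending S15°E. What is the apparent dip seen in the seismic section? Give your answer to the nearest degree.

31°

The section lies 35° from the strike.
tan α = tan 46° × sin 35° = 1.0355 × 0.5736 = 0.5940
apparent dip = arctan 0.5940 = 30.71°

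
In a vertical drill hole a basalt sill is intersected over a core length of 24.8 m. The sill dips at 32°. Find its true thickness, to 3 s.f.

21.0 m

True thickness t = h · cos(dip) = 24.8 × cos 32°
t = 24.8 × 0.8480 = 21.032 m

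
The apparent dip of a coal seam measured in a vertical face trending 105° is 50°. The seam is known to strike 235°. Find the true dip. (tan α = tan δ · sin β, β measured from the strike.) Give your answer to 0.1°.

β = acute angle between strike 235° and section 105° = 50°.
tan(true dip) = tan 50° / sin 50° = 1.5557
δ = arctan(1.5557) = 57.27°

57.3°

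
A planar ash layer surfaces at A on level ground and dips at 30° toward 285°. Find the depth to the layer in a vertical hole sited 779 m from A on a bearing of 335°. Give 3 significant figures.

The hole lies 50° from the dip direction, so the down-dip offset is 779 × cos 50° = 500.73 m.
Depth = down-dip offset × tan(dip) = 500.73 × tan 30° = 500.73 × 0.5774
Depth = 289.10 m

289 m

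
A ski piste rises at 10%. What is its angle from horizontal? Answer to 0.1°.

5.7°

tan θ = 10/100 = 0.1000
θ = arctan(0.1000) = 5.71°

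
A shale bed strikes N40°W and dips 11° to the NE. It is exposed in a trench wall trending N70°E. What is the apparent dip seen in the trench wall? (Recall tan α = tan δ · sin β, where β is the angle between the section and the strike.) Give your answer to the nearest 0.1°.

The strike is N40°W and the section trends N70°E; the acute angle between them is β = 70°.
tan α = tan 11° × sin 70° = 0.1944 × 0.9397 = 0.1827
α = arctan(0.1827) = 10.35°

10.4°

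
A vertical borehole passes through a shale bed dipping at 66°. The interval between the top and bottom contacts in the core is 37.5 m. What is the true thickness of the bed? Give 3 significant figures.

True thickness t = h · cos(dip) = 37.5 × cos 66°
t = 37.5 × 0.4067 = 15.253 m

15.3 m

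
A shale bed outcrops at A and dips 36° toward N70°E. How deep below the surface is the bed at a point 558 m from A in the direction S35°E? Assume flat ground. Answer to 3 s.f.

The hole lies 75° from the dip direction, so the down-dip offset is 558 × cos 75° = 144.42 m.
Depth = down-dip offset × tan(dip) = 144.42 × tan 36° = 144.42 × 0.7265
Depth = 104.93 m

105 m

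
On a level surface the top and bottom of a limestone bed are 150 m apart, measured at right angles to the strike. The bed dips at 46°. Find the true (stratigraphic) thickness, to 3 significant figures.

108 m

True thickness t = w · sin(dip) = 150 × sin 46°
t = 150 × 0.7193 = 107.901 m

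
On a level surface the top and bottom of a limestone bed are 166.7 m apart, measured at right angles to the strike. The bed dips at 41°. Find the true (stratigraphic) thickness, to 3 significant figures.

True thickness t = w · sin(dip) = 166.7 × sin 41°
t = 166.7 × 0.6561 = 109.365 m

109 m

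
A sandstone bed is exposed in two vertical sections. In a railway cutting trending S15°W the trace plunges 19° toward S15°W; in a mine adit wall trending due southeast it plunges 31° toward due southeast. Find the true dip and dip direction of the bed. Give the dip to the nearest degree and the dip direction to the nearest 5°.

true dip 31°, dip direction 140°

Represent each trace as a vector plunging at its apparent dip toward its trend (east-north-up frame): v₁ = (-0.245, -0.913, -0.326), v₂ = (0.606, -0.606, -0.515).
Cross product v₁ × v₂ gives the pole to the plane: n ∝ (0.273, -0.323, 0.702).
Dip δ = arctan(|n_h|/n_z) = arctan(0.423/0.702) = 31.1°.
Dip direction = azimuth of (n_x, n_y) = atan2(0.273, -0.323) = 140°.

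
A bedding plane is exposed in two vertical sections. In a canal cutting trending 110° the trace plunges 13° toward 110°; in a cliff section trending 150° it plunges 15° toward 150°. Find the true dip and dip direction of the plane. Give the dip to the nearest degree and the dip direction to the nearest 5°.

Represent each trace as a vector plunging at its apparent dip toward its trend (east-north-up frame): v₁ = (0.916, -0.333, -0.225), v₂ = (0.483, -0.837, -0.259).
n = v₁ × v₂ = (0.102, -0.128, 0.605) (taken with n_z > 0).
True dip = arccos(n_z / |n|) = arccos(0.9652) = 15.2°.
The horizontal component of n points toward azimuth atan2(n_x, n_y) = 142°, the dip direction.

true dip 15°, dip direction 140°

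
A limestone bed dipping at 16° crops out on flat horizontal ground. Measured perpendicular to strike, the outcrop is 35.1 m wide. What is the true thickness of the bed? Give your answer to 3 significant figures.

True thickness t = w · sin(dip) = 35.1 × sin 16°
t = 35.1 × 0.2756 = 9.675 m

9.67 m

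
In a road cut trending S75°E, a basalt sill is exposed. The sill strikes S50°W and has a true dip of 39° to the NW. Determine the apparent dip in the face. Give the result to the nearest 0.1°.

Angle between strike (S50°W) and section (S75°E): β = 55°.
tan(apparent dip) = tan 39° · sin 55° = 0.6633
apparent dip = arctan 0.6633 = 33.56°

33.6°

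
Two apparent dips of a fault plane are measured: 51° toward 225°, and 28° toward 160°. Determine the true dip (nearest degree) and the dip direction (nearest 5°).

Represent each trace as a vector plunging at its apparent dip toward its trend (east-north-up frame): v₁ = (-0.445, -0.445, -0.777), v₂ = (0.302, -0.830, -0.469).
The plane normal is n = v₁ × v₂ ∝ (-0.436, -0.444, 0.504).
True dip = arccos(n_z / |n|) = arccos(0.6293) = 51.0°.
Dip direction = atan2(-0.436, -0.444) = 224° (azimuth of n's horizontal projection).

true dip 51°, dip direction 225°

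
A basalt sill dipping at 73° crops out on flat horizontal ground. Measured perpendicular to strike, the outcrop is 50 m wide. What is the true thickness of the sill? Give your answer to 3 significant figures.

47.8 m

True thickness t = w · sin(dip) = 50 × sin 73°
t = 50 × 0.9563 = 47.815 m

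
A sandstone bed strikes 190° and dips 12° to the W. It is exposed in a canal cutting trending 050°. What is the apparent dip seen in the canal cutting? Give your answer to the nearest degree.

The section lies 40° from the strike.
tan(apparent dip) = tan 12° · sin 40° = 0.1366
apparent dip = arctan 0.1366 = 7.78°

8°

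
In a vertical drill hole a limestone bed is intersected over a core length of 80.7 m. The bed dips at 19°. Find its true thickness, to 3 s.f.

True thickness t = h · cos(dip) = 80.7 × cos 19°
t = 80.7 × 0.9455 = 76.303 m

76.3 m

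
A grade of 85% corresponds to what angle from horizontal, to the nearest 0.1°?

40.4°

tan θ = 85/100 = 0.8500
θ = arctan(0.8500) = 40.36°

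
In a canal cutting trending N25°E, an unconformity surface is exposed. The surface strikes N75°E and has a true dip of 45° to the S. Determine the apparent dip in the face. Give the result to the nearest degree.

Angle between strike (N75°E) and section (N25°E): β = 50°.
tan(apparent dip) = tan 45° · sin 50° = 0.7660
α = arctan(0.7660) = 37.45°

37°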